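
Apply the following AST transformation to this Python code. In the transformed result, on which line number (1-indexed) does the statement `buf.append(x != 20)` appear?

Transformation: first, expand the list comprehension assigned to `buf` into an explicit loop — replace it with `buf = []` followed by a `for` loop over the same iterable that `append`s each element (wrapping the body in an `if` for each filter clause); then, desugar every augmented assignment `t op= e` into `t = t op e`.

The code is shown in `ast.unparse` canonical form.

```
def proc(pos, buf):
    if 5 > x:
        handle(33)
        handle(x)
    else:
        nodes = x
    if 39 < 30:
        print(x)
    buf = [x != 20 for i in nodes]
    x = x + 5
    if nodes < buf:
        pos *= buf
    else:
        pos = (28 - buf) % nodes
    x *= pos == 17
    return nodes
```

11

Transformed code:
def proc(pos, buf):
    if 5 > x:
        handle(33)
        handle(x)
    else:
        nodes = x
    if 39 < 30:
        print(x)
    buf = []
    for i in nodes:
        buf.append(x != 20)
    x = x + 5
    if nodes < buf:
        pos = pos * buf
    else:
        pos = (28 - buf) % nodes
    x = x * (pos == 17)
    return nodes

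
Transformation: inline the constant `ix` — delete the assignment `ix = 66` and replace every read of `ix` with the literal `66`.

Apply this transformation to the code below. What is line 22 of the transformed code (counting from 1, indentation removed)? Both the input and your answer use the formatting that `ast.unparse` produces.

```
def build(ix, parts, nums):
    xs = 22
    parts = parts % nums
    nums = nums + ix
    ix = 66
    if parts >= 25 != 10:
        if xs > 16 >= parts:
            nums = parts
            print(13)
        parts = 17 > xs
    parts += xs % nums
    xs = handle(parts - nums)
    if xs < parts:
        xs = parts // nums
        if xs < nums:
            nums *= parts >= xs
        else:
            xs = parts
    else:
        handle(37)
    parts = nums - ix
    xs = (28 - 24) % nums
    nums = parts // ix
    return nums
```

nums = parts // 66

Transformed code:
def build(ix, parts, nums):
    xs = 22
    parts = parts % nums
    nums = nums + 66
    if parts >= 25 != 10:
        if xs > 16 >= parts:
            nums = parts
            print(13)
        parts = 17 > xs
    parts += xs % nums
    xs = handle(parts - nums)
    if xs < parts:
        xs = parts // nums
        if xs < nums:
            nums *= parts >= xs
        else:
            xs = parts
    else:
        handle(37)
    parts = nums - 66
    xs = (28 - 24) % nums
    nums = parts // 66
    return nums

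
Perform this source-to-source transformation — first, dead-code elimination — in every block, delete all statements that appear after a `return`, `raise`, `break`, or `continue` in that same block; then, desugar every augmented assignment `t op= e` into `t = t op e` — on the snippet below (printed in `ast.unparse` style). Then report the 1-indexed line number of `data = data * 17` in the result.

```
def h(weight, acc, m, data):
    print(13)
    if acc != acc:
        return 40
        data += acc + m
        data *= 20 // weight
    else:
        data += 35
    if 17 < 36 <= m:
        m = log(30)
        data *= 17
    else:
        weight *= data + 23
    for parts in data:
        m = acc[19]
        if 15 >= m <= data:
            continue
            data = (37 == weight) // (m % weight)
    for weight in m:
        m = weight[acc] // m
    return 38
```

9

Transformed code:
def h(weight, acc, m, data):
    print(13)
    if acc != acc:
        return 40
    else:
        data = data + 35
    if 17 < 36 <= m:
        m = log(30)
        data = data * 17
    else:
        weight = weight * (data + 23)
    for parts in data:
        m = acc[19]
        if 15 >= m <= data:
            continue
    for weight in m:
        m = weight[acc] // m
    return 38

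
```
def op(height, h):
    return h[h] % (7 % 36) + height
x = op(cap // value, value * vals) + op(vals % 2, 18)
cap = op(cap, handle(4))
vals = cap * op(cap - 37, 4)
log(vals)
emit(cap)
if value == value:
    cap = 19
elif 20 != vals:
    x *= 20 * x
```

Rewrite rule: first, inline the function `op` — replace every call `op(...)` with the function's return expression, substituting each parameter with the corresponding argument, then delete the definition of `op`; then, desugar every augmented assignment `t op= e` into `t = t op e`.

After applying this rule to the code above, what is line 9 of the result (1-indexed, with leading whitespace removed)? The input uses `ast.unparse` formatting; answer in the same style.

x = x * (20 * x)

Transformed code:
x = (value * vals)[value * vals] % (7 % 36) + cap // value + (18[18] % (7 % 36) + vals % 2)
cap = handle(4)[handle(4)] % (7 % 36) + cap
vals = cap * (4[4] % (7 % 36) + (cap - 37))
log(vals)
emit(cap)
if value == value:
    cap = 19
elif 20 != vals:
    x = x * (20 * x)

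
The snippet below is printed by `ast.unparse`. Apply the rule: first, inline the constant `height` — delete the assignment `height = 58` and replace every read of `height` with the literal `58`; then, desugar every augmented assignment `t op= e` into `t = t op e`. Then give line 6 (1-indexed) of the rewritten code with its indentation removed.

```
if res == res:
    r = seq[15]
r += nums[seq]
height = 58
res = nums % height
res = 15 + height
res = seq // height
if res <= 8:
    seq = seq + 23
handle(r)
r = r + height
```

res = seq // 58

Transformed code:
if res == res:
    r = seq[15]
r = r + nums[seq]
res = nums % 58
res = 15 + 58
res = seq // 58
if res <= 8:
    seq = seq + 23
handle(r)
r = r + 58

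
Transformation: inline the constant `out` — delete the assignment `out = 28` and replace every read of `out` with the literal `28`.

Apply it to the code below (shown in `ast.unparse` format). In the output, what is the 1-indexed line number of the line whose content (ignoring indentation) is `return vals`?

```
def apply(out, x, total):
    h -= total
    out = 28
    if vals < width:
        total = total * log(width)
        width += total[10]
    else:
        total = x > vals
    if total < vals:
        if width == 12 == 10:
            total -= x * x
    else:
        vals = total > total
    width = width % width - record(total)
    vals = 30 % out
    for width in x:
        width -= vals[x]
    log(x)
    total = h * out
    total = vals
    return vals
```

20

Transformed code:
def apply(out, x, total):
    h -= total
    if vals < width:
        total = total * log(width)
        width += total[10]
    else:
        total = x > vals
    if total < vals:
        if width == 12 == 10:
            total -= x * x
    else:
        vals = total > total
    width = width % width - record(total)
    vals = 30 % 28
    for width in x:
        width -= vals[x]
    log(x)
    total = h * 28
    total = vals
    return vals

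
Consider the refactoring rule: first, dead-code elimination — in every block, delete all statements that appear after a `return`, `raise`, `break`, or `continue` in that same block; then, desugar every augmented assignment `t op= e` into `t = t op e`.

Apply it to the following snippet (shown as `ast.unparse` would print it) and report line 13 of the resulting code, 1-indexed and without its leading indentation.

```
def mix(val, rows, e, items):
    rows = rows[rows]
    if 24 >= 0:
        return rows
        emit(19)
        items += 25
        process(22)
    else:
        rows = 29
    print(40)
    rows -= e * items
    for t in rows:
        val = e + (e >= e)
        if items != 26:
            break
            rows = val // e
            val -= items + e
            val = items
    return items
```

return items

Transformed code:
def mix(val, rows, e, items):
    rows = rows[rows]
    if 24 >= 0:
        return rows
    else:
        rows = 29
    print(40)
    rows = rows - e * items
    for t in rows:
        val = e + (e >= e)
        if items != 26:
            break
    return items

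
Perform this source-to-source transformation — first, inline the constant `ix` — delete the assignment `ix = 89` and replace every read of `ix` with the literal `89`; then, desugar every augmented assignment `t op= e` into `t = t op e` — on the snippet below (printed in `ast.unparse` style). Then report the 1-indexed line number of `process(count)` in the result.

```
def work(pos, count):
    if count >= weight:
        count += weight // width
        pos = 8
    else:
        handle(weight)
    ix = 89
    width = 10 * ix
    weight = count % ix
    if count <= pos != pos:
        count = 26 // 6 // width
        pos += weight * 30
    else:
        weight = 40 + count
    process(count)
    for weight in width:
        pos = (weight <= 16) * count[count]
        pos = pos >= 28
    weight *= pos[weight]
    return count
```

Transformed code:
def work(pos, count):
    if count >= weight:
        count = count + weight // width
        pos = 8
    else:
        handle(weight)
    width = 10 * 89
    weight = count % 89
    if count <= pos != pos:
        count = 26 // 6 // width
        pos = pos + weight * 30
    else:
        weight = 40 + count
    process(count)
    for weight in width:
        pos = (weight <= 16) * count[count]
        pos = pos >= 28
    weight = weight * pos[weight]
    return count

14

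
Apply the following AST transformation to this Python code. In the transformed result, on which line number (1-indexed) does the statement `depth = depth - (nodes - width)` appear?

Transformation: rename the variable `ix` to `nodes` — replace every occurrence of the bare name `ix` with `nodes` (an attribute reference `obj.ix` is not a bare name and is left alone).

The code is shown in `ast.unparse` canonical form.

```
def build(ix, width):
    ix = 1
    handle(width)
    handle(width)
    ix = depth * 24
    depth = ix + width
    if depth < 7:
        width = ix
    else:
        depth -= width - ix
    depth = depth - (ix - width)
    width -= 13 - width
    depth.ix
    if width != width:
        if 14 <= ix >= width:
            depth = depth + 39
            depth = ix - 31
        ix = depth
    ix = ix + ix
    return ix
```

11

Transformed code:
def build(nodes, width):
    nodes = 1
    handle(width)
    handle(width)
    nodes = depth * 24
    depth = nodes + width
    if depth < 7:
        width = nodes
    else:
        depth -= width - nodes
    depth = depth - (nodes - width)
    width -= 13 - width
    depth.ix
    if width != width:
        if 14 <= nodes >= width:
            depth = depth + 39
            depth = nodes - 31
        nodes = depth
    nodes = nodes + nodes
    return nodes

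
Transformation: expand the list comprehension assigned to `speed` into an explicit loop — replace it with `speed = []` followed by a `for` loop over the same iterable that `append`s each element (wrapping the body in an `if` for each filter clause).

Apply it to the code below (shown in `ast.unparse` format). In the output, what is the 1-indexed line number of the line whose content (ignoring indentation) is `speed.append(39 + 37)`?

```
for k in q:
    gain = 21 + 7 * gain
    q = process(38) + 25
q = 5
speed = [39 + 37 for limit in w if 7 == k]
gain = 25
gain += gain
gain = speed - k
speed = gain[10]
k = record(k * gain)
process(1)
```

Transformed code:
for k in q:
    gain = 21 + 7 * gain
    q = process(38) + 25
q = 5
speed = []
for limit in w:
    if 7 == k:
        speed.append(39 + 37)
gain = 25
gain += gain
gain = speed - k
speed = gain[10]
k = record(k * gain)
process(1)

8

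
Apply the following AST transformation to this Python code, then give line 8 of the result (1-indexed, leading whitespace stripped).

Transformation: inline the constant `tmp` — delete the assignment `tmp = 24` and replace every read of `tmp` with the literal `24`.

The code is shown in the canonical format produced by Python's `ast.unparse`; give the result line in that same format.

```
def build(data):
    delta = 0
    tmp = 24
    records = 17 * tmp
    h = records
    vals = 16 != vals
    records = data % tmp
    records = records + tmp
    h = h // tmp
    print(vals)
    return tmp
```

h = h // 24

Transformed code:
def build(data):
    delta = 0
    records = 17 * 24
    h = records
    vals = 16 != vals
    records = data % 24
    records = records + 24
    h = h // 24
    print(vals)
    return 24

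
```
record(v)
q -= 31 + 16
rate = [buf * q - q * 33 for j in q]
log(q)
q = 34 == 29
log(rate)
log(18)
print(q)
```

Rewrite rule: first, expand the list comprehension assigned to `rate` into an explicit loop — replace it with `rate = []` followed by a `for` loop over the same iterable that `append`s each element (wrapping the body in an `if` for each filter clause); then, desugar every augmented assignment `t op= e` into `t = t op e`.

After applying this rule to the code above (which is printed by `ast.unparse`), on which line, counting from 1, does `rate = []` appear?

Transformed code:
record(v)
q = q - (31 + 16)
rate = []
for j in q:
    rate.append(buf * q - q * 33)
log(q)
q = 34 == 29
log(rate)
log(18)
print(q)

3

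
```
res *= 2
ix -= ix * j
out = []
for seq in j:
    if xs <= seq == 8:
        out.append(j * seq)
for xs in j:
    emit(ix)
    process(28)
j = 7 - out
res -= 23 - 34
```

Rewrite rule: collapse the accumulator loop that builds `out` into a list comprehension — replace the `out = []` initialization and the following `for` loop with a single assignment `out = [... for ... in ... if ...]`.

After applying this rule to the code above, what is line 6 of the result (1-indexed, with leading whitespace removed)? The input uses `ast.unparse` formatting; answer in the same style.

Transformed code:
res *= 2
ix -= ix * j
out = [j * seq for seq in j if xs <= seq == 8]
for xs in j:
    emit(ix)
    process(28)
j = 7 - out
res -= 23 - 34

process(28)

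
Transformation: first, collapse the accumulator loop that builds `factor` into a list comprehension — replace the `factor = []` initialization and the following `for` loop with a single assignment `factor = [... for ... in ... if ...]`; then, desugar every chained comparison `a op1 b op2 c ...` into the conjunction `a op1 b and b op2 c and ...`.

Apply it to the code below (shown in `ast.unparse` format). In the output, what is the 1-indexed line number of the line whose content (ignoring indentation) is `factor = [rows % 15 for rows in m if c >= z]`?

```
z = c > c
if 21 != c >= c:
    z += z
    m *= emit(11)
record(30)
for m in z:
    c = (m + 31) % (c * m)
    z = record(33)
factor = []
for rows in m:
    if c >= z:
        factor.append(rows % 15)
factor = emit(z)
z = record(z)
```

9

Transformed code:
z = c > c
if 21 != c and c >= c:
    z += z
    m *= emit(11)
record(30)
for m in z:
    c = (m + 31) % (c * m)
    z = record(33)
factor = [rows % 15 for rows in m if c >= z]
factor = emit(z)
z = record(z)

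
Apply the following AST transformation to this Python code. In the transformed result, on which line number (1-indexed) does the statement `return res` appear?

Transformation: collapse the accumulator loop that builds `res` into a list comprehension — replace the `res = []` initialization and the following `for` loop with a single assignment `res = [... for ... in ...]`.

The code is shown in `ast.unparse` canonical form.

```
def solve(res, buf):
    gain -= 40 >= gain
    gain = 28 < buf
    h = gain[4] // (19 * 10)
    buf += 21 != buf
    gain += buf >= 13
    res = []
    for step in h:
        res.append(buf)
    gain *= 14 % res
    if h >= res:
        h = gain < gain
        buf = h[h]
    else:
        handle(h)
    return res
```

Transformed code:
def solve(res, buf):
    gain -= 40 >= gain
    gain = 28 < buf
    h = gain[4] // (19 * 10)
    buf += 21 != buf
    gain += buf >= 13
    res = [buf for step in h]
    gain *= 14 % res
    if h >= res:
        h = gain < gain
        buf = h[h]
    else:
        handle(h)
    return res

14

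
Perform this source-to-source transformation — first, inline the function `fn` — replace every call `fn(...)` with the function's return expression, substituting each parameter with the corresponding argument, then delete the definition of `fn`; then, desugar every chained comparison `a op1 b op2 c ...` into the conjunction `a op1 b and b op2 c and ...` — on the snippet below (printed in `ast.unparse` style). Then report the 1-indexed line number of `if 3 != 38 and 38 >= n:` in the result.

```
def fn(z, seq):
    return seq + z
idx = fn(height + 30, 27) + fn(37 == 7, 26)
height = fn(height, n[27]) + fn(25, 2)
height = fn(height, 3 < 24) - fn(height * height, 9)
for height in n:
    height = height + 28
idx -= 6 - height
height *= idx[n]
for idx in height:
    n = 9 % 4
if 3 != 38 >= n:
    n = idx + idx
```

10

Transformed code:
idx = 27 + (height + 30) + (26 + (37 == 7))
height = n[27] + height + (2 + 25)
height = (3 < 24) + height - (9 + height * height)
for height in n:
    height = height + 28
idx -= 6 - height
height *= idx[n]
for idx in height:
    n = 9 % 4
if 3 != 38 and 38 >= n:
    n = idx + idx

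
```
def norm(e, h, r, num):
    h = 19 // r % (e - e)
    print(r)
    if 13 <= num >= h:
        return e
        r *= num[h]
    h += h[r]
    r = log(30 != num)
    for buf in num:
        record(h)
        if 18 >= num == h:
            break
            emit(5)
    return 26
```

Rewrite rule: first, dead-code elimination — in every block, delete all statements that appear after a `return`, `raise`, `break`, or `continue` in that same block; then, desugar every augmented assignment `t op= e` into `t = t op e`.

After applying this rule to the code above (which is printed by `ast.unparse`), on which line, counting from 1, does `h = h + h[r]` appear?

6

Transformed code:
def norm(e, h, r, num):
    h = 19 // r % (e - e)
    print(r)
    if 13 <= num >= h:
        return e
    h = h + h[r]
    r = log(30 != num)
    for buf in num:
        record(h)
        if 18 >= num == h:
            break
    return 26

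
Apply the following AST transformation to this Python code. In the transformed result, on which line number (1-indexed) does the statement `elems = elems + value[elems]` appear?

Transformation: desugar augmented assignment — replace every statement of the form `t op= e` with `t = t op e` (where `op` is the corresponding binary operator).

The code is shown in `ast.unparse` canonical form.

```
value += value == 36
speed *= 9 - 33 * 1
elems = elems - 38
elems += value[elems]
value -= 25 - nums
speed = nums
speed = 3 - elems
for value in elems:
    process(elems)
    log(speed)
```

4

Transformed code:
value = value + (value == 36)
speed = speed * (9 - 33 * 1)
elems = elems - 38
elems = elems + value[elems]
value = value - (25 - nums)
speed = nums
speed = 3 - elems
for value in elems:
    process(elems)
    log(speed)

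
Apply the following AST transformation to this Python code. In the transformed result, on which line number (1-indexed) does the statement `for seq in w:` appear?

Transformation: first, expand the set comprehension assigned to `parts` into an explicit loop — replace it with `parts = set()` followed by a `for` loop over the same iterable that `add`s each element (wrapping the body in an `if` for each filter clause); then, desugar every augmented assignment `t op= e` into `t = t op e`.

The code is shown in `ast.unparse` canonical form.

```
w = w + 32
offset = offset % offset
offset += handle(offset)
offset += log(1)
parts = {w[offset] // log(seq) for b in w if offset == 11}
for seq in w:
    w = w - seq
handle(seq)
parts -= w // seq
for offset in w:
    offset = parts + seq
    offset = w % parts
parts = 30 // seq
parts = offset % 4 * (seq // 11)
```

Transformed code:
w = w + 32
offset = offset % offset
offset = offset + handle(offset)
offset = offset + log(1)
parts = set()
for b in w:
    if offset == 11:
        parts.add(w[offset] // log(seq))
for seq in w:
    w = w - seq
handle(seq)
parts = parts - w // seq
for offset in w:
    offset = parts + seq
    offset = w % parts
parts = 30 // seq
parts = offset % 4 * (seq // 11)

9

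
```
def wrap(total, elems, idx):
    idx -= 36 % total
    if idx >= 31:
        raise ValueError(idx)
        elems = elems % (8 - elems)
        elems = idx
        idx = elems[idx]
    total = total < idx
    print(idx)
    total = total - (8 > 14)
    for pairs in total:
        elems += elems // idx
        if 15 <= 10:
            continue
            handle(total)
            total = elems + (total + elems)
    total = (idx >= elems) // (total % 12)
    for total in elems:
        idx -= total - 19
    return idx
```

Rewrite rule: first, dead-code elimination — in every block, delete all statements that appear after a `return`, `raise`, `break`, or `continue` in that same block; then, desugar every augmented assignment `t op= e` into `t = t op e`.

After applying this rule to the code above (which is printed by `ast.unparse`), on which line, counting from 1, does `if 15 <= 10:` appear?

10

Transformed code:
def wrap(total, elems, idx):
    idx = idx - 36 % total
    if idx >= 31:
        raise ValueError(idx)
    total = total < idx
    print(idx)
    total = total - (8 > 14)
    for pairs in total:
        elems = elems + elems // idx
        if 15 <= 10:
            continue
    total = (idx >= elems) // (total % 12)
    for total in elems:
        idx = idx - (total - 19)
    return idx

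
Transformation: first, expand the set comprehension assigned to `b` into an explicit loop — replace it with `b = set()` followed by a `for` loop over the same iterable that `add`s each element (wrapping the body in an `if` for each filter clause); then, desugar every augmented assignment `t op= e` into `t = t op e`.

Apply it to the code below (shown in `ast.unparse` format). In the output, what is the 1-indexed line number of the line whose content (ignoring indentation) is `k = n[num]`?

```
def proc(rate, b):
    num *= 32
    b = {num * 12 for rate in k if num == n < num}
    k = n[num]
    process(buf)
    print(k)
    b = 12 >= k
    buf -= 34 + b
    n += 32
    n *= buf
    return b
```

Transformed code:
def proc(rate, b):
    num = num * 32
    b = set()
    for rate in k:
        if num == n < num:
            b.add(num * 12)
    k = n[num]
    process(buf)
    print(k)
    b = 12 >= k
    buf = buf - (34 + b)
    n = n + 32
    n = n * buf
    return b

7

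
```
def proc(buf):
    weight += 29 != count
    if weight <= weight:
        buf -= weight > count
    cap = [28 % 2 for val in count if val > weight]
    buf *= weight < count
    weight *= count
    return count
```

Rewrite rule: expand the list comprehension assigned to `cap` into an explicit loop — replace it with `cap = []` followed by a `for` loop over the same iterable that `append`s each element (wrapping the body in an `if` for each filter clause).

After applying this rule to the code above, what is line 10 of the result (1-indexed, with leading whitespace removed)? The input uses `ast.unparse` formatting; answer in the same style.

Transformed code:
def proc(buf):
    weight += 29 != count
    if weight <= weight:
        buf -= weight > count
    cap = []
    for val in count:
        if val > weight:
            cap.append(28 % 2)
    buf *= weight < count
    weight *= count
    return count

weight *= count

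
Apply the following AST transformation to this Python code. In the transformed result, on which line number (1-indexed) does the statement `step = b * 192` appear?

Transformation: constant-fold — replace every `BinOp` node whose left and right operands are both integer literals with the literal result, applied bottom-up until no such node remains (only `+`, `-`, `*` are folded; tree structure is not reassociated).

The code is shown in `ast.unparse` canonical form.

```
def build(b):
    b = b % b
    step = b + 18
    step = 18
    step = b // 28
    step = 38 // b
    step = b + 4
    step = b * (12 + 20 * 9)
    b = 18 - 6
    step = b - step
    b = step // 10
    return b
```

8

Transformed code:
def build(b):
    b = b % b
    step = b + 18
    step = 18
    step = b // 28
    step = 38 // b
    step = b + 4
    step = b * 192
    b = 12
    step = b - step
    b = step // 10
    return b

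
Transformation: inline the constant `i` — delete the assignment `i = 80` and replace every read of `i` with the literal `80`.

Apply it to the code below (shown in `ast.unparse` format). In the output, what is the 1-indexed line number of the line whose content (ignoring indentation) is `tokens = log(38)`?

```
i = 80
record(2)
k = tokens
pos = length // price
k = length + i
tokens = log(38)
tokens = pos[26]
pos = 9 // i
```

5

Transformed code:
record(2)
k = tokens
pos = length // price
k = length + 80
tokens = log(38)
tokens = pos[26]
pos = 9 // 80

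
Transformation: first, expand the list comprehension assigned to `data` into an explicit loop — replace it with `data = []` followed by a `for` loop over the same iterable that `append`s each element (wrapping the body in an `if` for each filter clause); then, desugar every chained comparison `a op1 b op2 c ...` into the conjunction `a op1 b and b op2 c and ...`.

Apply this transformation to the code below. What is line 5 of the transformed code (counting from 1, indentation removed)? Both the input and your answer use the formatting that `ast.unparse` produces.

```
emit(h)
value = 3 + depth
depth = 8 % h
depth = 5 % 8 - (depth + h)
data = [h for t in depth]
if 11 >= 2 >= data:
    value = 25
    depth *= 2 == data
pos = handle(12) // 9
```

data = []

Transformed code:
emit(h)
value = 3 + depth
depth = 8 % h
depth = 5 % 8 - (depth + h)
data = []
for t in depth:
    data.append(h)
if 11 >= 2 and 2 >= data:
    value = 25
    depth *= 2 == data
pos = handle(12) // 9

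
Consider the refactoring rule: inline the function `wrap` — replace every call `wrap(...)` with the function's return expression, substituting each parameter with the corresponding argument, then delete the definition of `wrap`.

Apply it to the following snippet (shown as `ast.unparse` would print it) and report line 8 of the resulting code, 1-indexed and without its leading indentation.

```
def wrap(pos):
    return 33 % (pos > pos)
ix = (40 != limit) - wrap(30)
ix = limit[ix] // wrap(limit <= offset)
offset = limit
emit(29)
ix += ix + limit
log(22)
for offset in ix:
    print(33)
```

Transformed code:
ix = (40 != limit) - 33 % (30 > 30)
ix = limit[ix] // (33 % ((limit <= offset) > (limit <= offset)))
offset = limit
emit(29)
ix += ix + limit
log(22)
for offset in ix:
    print(33)

print(33)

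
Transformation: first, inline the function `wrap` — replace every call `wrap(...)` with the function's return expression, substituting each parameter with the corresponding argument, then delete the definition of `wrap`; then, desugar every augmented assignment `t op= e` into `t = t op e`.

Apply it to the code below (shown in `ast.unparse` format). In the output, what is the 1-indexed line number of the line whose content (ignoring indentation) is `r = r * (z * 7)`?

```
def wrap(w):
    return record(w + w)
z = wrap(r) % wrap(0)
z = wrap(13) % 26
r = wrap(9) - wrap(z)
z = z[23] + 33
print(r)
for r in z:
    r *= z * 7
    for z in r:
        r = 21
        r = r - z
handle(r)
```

Transformed code:
z = record(r + r) % record(0 + 0)
z = record(13 + 13) % 26
r = record(9 + 9) - record(z + z)
z = z[23] + 33
print(r)
for r in z:
    r = r * (z * 7)
    for z in r:
        r = 21
        r = r - z
handle(r)

7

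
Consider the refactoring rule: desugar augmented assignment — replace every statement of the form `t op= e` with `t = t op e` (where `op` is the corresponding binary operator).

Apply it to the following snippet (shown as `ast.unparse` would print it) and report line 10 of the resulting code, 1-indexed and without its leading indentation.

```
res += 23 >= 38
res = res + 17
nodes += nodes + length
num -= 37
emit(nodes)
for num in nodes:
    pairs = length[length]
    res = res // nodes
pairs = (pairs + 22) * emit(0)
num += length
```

num = num + length

Transformed code:
res = res + (23 >= 38)
res = res + 17
nodes = nodes + (nodes + length)
num = num - 37
emit(nodes)
for num in nodes:
    pairs = length[length]
    res = res // nodes
pairs = (pairs + 22) * emit(0)
num = num + length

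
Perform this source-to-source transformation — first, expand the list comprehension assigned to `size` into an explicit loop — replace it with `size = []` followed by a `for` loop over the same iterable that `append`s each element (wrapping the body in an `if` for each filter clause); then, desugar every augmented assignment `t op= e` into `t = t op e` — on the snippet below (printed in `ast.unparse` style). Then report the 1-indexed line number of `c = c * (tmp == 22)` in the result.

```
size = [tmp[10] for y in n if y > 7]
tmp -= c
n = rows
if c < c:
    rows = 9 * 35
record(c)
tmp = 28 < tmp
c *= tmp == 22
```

Transformed code:
size = []
for y in n:
    if y > 7:
        size.append(tmp[10])
tmp = tmp - c
n = rows
if c < c:
    rows = 9 * 35
record(c)
tmp = 28 < tmp
c = c * (tmp == 22)

11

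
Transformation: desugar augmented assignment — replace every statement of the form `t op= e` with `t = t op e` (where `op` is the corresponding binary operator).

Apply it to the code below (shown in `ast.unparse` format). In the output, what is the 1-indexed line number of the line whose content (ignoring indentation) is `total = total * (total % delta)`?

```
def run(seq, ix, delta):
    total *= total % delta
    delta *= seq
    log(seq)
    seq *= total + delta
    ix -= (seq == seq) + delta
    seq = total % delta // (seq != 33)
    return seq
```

2

Transformed code:
def run(seq, ix, delta):
    total = total * (total % delta)
    delta = delta * seq
    log(seq)
    seq = seq * (total + delta)
    ix = ix - ((seq == seq) + delta)
    seq = total % delta // (seq != 33)
    return seq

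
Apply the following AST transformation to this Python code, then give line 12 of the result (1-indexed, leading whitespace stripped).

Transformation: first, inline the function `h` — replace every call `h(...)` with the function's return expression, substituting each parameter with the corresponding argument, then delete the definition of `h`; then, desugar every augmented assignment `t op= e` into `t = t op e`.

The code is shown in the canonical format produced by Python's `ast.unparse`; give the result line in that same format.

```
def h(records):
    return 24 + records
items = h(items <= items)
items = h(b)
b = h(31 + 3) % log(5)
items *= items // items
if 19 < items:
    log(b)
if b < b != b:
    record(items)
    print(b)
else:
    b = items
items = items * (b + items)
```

items = items * (b + items)

Transformed code:
items = 24 + (items <= items)
items = 24 + b
b = (24 + (31 + 3)) % log(5)
items = items * (items // items)
if 19 < items:
    log(b)
if b < b != b:
    record(items)
    print(b)
else:
    b = items
items = items * (b + items)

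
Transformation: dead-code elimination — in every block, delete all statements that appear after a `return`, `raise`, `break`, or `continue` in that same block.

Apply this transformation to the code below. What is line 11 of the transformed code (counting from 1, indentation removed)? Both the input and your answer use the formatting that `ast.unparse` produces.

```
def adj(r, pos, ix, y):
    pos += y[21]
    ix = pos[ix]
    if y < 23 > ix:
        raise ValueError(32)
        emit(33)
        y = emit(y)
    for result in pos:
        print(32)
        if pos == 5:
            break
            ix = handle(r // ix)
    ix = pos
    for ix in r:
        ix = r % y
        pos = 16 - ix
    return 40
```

for ix in r:

Transformed code:
def adj(r, pos, ix, y):
    pos += y[21]
    ix = pos[ix]
    if y < 23 > ix:
        raise ValueError(32)
    for result in pos:
        print(32)
        if pos == 5:
            break
    ix = pos
    for ix in r:
        ix = r % y
        pos = 16 - ix
    return 40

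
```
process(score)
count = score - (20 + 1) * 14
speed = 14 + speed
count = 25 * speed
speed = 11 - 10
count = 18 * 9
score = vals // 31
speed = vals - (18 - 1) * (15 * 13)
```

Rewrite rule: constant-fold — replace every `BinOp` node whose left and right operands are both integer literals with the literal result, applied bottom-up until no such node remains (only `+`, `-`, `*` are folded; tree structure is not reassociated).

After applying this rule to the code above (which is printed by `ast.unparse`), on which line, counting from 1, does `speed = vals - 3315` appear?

Transformed code:
process(score)
count = score - 294
speed = 14 + speed
count = 25 * speed
speed = 1
count = 162
score = vals // 31
speed = vals - 3315

8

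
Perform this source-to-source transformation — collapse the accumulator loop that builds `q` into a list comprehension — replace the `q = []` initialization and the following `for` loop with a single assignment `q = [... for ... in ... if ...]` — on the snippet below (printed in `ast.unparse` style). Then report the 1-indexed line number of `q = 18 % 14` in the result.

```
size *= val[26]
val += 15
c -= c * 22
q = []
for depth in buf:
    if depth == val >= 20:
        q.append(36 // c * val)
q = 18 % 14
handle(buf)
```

Transformed code:
size *= val[26]
val += 15
c -= c * 22
q = [36 // c * val for depth in buf if depth == val >= 20]
q = 18 % 14
handle(buf)

5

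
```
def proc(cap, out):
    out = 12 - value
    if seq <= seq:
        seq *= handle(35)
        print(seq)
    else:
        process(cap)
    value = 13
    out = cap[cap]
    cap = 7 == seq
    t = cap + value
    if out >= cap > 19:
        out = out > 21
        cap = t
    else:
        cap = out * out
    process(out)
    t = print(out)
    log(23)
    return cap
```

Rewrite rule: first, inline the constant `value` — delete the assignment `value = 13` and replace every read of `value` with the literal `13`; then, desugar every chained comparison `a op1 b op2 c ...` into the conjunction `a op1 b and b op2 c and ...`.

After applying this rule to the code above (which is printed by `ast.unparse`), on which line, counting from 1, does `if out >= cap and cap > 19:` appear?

Transformed code:
def proc(cap, out):
    out = 12 - 13
    if seq <= seq:
        seq *= handle(35)
        print(seq)
    else:
        process(cap)
    out = cap[cap]
    cap = 7 == seq
    t = cap + 13
    if out >= cap and cap > 19:
        out = out > 21
        cap = t
    else:
        cap = out * out
    process(out)
    t = print(out)
    log(23)
    return cap

11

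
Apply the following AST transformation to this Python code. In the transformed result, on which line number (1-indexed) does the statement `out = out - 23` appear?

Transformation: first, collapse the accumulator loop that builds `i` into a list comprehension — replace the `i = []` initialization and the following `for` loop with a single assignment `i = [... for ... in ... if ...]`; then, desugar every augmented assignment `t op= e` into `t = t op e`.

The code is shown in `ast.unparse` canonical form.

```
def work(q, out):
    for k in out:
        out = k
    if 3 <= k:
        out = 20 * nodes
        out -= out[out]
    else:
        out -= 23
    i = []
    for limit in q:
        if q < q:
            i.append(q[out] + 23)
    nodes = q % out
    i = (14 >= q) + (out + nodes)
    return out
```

Transformed code:
def work(q, out):
    for k in out:
        out = k
    if 3 <= k:
        out = 20 * nodes
        out = out - out[out]
    else:
        out = out - 23
    i = [q[out] + 23 for limit in q if q < q]
    nodes = q % out
    i = (14 >= q) + (out + nodes)
    return out

8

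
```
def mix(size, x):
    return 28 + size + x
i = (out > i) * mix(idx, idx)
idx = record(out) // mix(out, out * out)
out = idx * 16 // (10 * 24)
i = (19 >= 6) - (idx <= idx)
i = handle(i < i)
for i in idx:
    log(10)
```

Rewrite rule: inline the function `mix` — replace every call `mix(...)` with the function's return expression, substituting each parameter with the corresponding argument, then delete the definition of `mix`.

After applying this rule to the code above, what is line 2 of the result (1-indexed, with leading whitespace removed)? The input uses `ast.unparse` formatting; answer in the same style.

idx = record(out) // (28 + out + out * out)

Transformed code:
i = (out > i) * (28 + idx + idx)
idx = record(out) // (28 + out + out * out)
out = idx * 16 // (10 * 24)
i = (19 >= 6) - (idx <= idx)
i = handle(i < i)
for i in idx:
    log(10)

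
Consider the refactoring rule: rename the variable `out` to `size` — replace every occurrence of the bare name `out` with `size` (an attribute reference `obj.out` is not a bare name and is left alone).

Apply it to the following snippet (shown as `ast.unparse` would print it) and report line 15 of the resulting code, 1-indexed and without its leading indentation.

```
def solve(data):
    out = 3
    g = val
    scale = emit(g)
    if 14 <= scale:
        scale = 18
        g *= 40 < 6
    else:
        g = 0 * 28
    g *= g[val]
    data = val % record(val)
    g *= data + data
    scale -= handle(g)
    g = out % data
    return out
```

return size

Transformed code:
def solve(data):
    size = 3
    g = val
    scale = emit(g)
    if 14 <= scale:
        scale = 18
        g *= 40 < 6
    else:
        g = 0 * 28
    g *= g[val]
    data = val % record(val)
    g *= data + data
    scale -= handle(g)
    g = size % data
    return size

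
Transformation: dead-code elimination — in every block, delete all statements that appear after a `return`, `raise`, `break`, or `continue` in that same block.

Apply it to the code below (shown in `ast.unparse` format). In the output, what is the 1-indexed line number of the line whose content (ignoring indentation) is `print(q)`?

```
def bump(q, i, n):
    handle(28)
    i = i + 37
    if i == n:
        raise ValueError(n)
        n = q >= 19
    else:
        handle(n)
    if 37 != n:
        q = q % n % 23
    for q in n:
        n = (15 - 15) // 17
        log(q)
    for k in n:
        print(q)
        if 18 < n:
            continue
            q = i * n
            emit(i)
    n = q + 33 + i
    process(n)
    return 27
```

14

Transformed code:
def bump(q, i, n):
    handle(28)
    i = i + 37
    if i == n:
        raise ValueError(n)
    else:
        handle(n)
    if 37 != n:
        q = q % n % 23
    for q in n:
        n = (15 - 15) // 17
        log(q)
    for k in n:
        print(q)
        if 18 < n:
            continue
    n = q + 33 + i
    process(n)
    return 27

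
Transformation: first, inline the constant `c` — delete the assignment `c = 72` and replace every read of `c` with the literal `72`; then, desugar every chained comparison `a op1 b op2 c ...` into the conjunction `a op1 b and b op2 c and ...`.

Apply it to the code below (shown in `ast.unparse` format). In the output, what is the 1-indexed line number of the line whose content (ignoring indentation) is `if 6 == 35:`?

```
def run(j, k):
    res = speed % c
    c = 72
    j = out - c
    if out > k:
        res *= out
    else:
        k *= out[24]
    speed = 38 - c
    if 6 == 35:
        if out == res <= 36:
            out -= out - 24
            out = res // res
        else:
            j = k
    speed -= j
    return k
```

Transformed code:
def run(j, k):
    res = speed % 72
    j = out - 72
    if out > k:
        res *= out
    else:
        k *= out[24]
    speed = 38 - 72
    if 6 == 35:
        if out == res and res <= 36:
            out -= out - 24
            out = res // res
        else:
            j = k
    speed -= j
    return k

9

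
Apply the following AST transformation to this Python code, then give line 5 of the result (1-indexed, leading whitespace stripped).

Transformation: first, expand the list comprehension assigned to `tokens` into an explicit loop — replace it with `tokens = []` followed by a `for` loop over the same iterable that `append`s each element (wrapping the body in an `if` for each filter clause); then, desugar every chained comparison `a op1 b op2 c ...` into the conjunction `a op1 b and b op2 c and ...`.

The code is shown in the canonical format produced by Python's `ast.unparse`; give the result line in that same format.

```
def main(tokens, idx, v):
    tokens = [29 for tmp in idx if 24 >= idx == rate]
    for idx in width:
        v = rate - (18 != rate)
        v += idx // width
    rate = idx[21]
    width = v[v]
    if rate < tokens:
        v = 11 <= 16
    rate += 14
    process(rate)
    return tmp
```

tokens.append(29)

Transformed code:
def main(tokens, idx, v):
    tokens = []
    for tmp in idx:
        if 24 >= idx and idx == rate:
            tokens.append(29)
    for idx in width:
        v = rate - (18 != rate)
        v += idx // width
    rate = idx[21]
    width = v[v]
    if rate < tokens:
        v = 11 <= 16
    rate += 14
    process(rate)
    return tmp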